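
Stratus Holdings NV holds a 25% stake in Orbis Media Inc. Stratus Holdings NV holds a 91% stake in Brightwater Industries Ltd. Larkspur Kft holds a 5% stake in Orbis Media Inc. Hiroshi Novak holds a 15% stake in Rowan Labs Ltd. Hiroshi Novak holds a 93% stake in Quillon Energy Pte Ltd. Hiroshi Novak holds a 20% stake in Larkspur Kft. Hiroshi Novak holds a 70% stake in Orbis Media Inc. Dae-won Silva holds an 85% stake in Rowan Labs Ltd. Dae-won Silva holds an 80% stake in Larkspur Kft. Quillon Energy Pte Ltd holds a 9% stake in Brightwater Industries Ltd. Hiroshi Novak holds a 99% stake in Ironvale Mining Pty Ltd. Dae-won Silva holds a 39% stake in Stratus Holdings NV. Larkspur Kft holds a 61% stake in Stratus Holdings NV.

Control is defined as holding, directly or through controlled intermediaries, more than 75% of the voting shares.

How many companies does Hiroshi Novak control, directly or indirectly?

2

Hiroshi holds 93% of Quillon, so Hiroshi controls Quillon.
Hiroshi holds 99% of Ironvale, so Hiroshi controls Ironvale.
No other company's threshold is met.
Hiroshi controls 2 companies.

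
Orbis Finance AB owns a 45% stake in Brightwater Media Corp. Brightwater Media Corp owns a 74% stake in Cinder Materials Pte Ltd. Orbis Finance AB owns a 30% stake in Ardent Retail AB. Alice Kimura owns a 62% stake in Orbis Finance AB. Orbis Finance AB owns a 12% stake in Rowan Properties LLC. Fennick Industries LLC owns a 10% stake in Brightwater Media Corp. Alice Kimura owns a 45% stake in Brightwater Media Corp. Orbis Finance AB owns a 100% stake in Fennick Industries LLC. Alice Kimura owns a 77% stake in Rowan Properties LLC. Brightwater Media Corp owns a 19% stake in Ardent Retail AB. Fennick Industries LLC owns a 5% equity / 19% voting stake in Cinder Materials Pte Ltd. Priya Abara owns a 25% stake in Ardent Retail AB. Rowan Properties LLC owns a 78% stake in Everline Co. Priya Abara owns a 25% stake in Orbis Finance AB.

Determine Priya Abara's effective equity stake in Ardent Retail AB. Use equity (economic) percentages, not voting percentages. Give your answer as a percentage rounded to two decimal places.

35.11%

Priya reaches Ardent along 4 paths.
Direct stake: 25% = 25%.
Via Orbis → Brightwater: 25% × 45% × 19% = 2.1375%.
Via Orbis → Fennick → Brightwater: 25% × 100% × 10% × 19% = 0.475%.
Via Orbis: 25% × 30% = 7.5%.
Total: 25% + 2.1375% + 0.475% + 7.5% = 35.1125%.
Rounded: 35.11%.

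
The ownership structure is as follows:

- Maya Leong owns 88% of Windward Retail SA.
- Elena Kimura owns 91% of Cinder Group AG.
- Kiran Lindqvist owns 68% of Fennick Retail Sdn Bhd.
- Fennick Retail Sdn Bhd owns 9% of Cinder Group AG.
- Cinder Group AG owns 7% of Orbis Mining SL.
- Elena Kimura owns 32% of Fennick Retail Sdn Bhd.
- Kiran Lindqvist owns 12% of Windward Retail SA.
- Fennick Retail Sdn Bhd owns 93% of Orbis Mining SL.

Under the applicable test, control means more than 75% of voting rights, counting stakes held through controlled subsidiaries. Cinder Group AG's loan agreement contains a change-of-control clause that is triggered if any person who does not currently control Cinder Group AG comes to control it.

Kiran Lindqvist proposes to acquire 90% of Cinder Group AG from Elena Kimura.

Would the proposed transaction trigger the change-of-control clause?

The purchase adds only to Kiran's holdings (Elena's stake shrinks), so Kiran is the only person who could newly come to control Cinder.
Kiran's largest direct stake is 68% in Fennick, which does not meet the threshold, so Kiran controls no company.
Neither Kiran nor any entity Kiran controls holds any voting interest in Cinder.
So before the transaction, Kiran does not control Cinder.
After the purchase, Kiran holds 90% of Cinder directly, and Elena's stake falls to 1%.
Kiran holds 90% of Cinder, so Kiran controls Cinder.
Kiran did not control Cinder before and does after, so the clause is triggered.

Yes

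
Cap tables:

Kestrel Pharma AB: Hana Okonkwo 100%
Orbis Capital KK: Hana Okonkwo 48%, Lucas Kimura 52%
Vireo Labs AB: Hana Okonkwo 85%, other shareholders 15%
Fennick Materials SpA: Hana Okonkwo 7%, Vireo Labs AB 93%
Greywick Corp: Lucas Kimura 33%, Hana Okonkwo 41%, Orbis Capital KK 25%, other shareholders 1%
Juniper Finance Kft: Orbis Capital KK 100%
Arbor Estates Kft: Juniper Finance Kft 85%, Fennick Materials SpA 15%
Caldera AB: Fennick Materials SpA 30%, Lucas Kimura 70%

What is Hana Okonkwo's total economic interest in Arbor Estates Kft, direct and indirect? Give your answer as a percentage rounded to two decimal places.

53.71%

Hana reaches Arbor along 3 paths.
Via Orbis → Juniper: 48% × 100% × 85% = 40.8%.
Via Fennick: 7% × 15% = 1.05%.
Via Vireo → Fennick: 85% × 93% × 15% = 11.8575%.
Total: 40.8% + 1.05% + 11.8575% = 53.7075%.
Rounded: 53.71%.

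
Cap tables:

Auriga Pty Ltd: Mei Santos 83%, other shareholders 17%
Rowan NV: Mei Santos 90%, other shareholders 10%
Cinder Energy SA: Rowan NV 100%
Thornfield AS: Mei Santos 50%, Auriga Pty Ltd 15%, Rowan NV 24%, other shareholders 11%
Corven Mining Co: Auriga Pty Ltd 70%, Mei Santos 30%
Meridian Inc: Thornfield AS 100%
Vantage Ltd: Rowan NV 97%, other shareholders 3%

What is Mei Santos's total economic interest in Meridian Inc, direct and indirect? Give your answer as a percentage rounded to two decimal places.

84.05%

Mei reaches Meridian along 3 paths.
Via Thornfield: 50% × 100% = 50%.
Via Auriga → Thornfield: 83% × 15% × 100% = 12.45%.
Via Rowan → Thornfield: 90% × 24% × 100% = 21.6%.
Total: 50% + 12.45% + 21.6% = 84.05%.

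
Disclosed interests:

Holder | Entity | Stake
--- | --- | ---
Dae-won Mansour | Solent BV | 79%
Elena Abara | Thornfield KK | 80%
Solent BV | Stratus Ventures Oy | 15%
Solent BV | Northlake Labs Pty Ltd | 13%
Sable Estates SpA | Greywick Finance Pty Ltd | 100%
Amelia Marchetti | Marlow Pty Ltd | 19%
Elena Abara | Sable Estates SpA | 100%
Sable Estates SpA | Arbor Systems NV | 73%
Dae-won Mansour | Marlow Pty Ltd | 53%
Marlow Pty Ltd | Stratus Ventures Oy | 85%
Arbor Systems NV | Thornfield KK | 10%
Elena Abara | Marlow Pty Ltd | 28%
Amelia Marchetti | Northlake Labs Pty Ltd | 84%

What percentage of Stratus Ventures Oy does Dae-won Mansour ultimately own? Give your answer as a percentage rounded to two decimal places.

Dae-won reaches Stratus along 2 paths.
Via Solent: 79% × 15% = 11.85%.
Via Marlow: 53% × 85% = 45.05%.
Total: 11.85% + 45.05% = 56.9%.
Rounded: 56.90%.

56.90%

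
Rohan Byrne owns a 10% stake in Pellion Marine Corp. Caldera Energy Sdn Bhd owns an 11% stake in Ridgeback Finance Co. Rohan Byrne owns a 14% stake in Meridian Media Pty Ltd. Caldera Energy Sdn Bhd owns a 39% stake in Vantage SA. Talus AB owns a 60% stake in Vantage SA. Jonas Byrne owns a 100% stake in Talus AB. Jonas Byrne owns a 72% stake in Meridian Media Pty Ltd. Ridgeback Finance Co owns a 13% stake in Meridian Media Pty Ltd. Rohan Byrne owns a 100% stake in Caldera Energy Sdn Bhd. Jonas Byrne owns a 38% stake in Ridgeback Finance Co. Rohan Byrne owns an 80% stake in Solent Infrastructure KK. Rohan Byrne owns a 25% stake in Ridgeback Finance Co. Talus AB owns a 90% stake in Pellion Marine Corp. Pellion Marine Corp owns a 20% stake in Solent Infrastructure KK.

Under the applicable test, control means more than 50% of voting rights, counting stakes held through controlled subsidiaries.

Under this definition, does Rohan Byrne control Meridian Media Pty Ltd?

Rohan holds 100% of Caldera, so Rohan controls Caldera.
Rohan holds 80% of Solent, so Rohan controls Solent.
In Meridian, Rohan's side holds only 14%, not > 50%.
So Rohan does not control Meridian.

No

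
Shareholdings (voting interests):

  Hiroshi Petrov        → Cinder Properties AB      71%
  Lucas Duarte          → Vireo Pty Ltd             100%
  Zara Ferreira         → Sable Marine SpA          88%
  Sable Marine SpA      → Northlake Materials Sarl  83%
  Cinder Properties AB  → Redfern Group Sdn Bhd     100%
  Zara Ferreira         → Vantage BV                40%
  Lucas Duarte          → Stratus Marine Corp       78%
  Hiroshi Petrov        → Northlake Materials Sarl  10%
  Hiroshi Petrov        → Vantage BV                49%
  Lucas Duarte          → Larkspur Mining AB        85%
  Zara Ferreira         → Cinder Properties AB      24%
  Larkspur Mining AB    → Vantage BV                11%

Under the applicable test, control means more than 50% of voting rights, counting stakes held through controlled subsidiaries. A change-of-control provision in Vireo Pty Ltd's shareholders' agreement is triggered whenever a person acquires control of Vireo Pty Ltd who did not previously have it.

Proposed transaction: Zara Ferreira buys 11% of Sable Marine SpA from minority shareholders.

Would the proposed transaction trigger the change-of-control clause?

The purchase changes only Zara's holdings, so Zara is the only person who could newly come to control Vireo.
Zara holds 88% of Sable, so Zara controls Sable.
Sable holds 83% of Northlake, so Zara controls Northlake.
Neither Zara nor any entity Zara controls holds any voting interest in Vireo.
So before the transaction, Zara does not control Vireo.
After the purchase, Zara's direct stake in Sable rises to 88% + 11% = 99%.
Zara holds 99% of Sable, so Zara controls Sable.
After the transaction, neither Zara nor any entity Zara controls holds a voting interest in Vireo, so Zara still does not control it.
No new person acquires control, so the clause is not triggered.

No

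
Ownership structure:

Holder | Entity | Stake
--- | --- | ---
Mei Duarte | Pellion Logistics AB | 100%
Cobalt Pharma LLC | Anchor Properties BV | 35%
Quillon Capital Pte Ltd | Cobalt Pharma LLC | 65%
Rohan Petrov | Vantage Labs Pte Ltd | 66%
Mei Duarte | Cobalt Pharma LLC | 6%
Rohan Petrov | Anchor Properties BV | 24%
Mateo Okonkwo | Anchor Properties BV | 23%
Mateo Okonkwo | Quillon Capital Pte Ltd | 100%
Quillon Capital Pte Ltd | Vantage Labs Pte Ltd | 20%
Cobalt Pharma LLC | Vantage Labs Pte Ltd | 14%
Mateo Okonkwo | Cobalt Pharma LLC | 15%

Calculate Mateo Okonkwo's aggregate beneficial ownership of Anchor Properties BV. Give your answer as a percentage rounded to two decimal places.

51.00%

Mateo reaches Anchor along 3 paths.
Via Quillon → Cobalt: 100% × 65% × 35% = 22.75%.
Via Cobalt: 15% × 35% = 5.25%.
Direct stake: 23% = 23%.
Total: 22.75% + 5.25% + 23% = 51%.
Rounded: 51.00%.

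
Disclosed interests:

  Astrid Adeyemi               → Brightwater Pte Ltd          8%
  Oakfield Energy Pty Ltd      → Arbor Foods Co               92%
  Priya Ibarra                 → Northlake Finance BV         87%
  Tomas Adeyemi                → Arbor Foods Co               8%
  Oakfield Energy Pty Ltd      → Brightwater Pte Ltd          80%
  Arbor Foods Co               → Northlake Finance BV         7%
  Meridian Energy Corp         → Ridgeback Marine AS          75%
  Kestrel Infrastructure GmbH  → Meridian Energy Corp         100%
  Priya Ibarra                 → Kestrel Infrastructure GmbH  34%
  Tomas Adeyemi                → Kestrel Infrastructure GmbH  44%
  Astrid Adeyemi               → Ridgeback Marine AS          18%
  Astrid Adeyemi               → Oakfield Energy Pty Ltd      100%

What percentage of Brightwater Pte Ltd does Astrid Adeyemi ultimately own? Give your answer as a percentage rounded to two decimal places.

88.00%

Astrid reaches Brightwater along 2 paths.
Via Oakfield: 100% × 80% = 80%.
Direct stake: 8% = 8%.
Total: 80% + 8% = 88%.
Rounded: 88.00%.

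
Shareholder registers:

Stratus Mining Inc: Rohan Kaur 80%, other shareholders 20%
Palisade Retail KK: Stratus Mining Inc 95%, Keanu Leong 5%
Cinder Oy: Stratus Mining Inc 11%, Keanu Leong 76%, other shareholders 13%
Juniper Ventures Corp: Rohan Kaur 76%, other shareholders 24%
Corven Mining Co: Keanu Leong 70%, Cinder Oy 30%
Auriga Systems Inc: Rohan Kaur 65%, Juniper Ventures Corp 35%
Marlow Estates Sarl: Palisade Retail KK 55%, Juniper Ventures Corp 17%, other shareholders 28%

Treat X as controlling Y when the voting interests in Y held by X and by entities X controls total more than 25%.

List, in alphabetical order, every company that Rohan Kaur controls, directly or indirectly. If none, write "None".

Auriga Systems Inc, Juniper Ventures Corp, Marlow Estates Sarl, Palisade Retail KK, Stratus Mining Inc

Rohan holds 80% of Stratus, so Rohan controls Stratus.
Stratus holds 95% of Palisade, so Rohan controls Palisade.
Rohan holds 76% of Juniper, so Rohan controls Juniper.
Rohan and Juniper together hold 65% + 35% = 100% of Auriga, so Rohan controls Auriga.
Palisade and Juniper together hold 55% + 17% = 72% of Marlow, so Rohan controls Marlow.
No other company's threshold is met.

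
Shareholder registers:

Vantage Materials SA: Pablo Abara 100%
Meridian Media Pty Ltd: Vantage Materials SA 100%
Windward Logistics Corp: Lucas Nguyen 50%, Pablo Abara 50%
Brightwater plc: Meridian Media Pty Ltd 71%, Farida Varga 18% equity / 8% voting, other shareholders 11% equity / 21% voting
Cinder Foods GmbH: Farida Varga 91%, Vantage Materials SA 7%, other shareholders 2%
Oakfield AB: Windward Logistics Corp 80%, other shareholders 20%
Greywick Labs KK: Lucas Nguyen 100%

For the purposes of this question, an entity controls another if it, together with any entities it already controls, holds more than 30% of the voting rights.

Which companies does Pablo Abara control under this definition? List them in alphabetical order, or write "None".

Pablo holds 100% of Vantage, so Pablo controls Vantage.
Vantage holds 100% of Meridian, so Pablo controls Meridian.
Pablo holds 50% of Windward, so Pablo controls Windward.
Meridian holds 71% of Brightwater, so Pablo controls Brightwater.
Windward holds 80% of Oakfield, so Pablo controls Oakfield.
No other company's threshold is met.

Brightwater plc, Meridian Media Pty Ltd, Oakfield AB, Vantage Materials SA, Windward Logistics Corp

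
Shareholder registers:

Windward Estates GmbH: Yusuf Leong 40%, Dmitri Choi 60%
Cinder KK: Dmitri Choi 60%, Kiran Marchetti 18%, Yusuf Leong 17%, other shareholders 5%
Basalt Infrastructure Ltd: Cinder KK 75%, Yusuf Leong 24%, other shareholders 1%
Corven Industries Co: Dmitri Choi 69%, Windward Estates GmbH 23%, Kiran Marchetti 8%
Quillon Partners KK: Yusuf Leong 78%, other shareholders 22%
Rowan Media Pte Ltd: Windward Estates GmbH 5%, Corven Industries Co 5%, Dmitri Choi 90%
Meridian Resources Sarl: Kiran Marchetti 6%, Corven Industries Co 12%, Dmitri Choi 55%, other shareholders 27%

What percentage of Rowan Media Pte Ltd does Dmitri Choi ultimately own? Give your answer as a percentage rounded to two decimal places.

97.14%

Dmitri reaches Rowan along 4 paths.
Via Windward: 60% × 5% = 3%.
Via Corven: 69% × 5% = 3.45%.
Via Windward → Corven: 60% × 23% × 5% = 0.69%.
Direct stake: 90% = 90%.
Total: 3% + 3.45% + 0.69% + 90% = 97.14%.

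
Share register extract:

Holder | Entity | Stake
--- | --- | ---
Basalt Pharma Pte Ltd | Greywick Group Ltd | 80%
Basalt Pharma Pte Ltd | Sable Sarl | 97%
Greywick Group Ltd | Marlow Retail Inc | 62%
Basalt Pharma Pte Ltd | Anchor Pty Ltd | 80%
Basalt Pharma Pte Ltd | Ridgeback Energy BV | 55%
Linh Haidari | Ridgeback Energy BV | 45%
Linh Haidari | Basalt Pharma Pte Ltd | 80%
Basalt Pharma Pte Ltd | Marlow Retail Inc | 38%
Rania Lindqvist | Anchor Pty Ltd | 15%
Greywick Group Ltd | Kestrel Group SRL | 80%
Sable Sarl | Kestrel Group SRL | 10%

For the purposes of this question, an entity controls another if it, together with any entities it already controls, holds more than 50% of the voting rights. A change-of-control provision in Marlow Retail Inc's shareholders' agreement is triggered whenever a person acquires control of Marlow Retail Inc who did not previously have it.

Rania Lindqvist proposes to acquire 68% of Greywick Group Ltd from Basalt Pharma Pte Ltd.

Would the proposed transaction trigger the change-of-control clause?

Yes

The purchase adds only to Rania's holdings (Basalt's stake shrinks), so Rania is the only person who could newly come to control Marlow.
Rania's largest direct stake is 15% in Anchor, which does not meet the threshold, so Rania controls no company.
Neither Rania nor any entity Rania controls holds any voting interest in Marlow.
So before the transaction, Rania does not control Marlow.
After the purchase, Rania holds 68% of Greywick directly, and Basalt's stake falls to 12%.
Rania holds 68% of Greywick, so Rania controls Greywick.
Greywick holds 62% of Marlow, so Rania controls Marlow.
Rania did not control Marlow before and does after, so the clause is triggered.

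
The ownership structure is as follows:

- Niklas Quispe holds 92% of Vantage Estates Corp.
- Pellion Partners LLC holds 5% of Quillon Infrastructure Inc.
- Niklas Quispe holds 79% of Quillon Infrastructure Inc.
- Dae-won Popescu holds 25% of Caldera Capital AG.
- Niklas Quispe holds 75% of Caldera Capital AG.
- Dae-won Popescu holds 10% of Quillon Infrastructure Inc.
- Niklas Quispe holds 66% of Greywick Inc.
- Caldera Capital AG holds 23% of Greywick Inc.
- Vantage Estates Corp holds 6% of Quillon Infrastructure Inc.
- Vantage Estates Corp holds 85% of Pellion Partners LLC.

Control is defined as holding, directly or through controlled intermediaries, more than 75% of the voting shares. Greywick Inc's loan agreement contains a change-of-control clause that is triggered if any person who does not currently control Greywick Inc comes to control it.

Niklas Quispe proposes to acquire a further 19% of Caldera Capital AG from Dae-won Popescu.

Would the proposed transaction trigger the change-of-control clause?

The purchase adds only to Niklas's holdings (Dae-won's stake shrinks), so Niklas is the only person who could newly come to control Greywick.
Niklas holds 92% of Vantage, so Niklas controls Vantage.
Vantage holds 85% of Pellion, so Niklas controls Pellion.
Vantage and Niklas and Pellion together hold 6% + 79% + 5% = 90% of Quillon, so Niklas controls Quillon.
In Greywick, Niklas's side holds only 66%, not > 75%.
So before the transaction, Niklas does not control Greywick.
After the purchase, Niklas's direct stake in Caldera rises to 75% + 19% = 94%, and Dae-won's stake falls to 6%.
Niklas holds 94% of Caldera, so Niklas controls Caldera.
Caldera and Niklas together hold 23% + 66% = 89% of Greywick, so Niklas controls Greywick.
Niklas did not control Greywick before and does after, so the clause is triggered.

Yes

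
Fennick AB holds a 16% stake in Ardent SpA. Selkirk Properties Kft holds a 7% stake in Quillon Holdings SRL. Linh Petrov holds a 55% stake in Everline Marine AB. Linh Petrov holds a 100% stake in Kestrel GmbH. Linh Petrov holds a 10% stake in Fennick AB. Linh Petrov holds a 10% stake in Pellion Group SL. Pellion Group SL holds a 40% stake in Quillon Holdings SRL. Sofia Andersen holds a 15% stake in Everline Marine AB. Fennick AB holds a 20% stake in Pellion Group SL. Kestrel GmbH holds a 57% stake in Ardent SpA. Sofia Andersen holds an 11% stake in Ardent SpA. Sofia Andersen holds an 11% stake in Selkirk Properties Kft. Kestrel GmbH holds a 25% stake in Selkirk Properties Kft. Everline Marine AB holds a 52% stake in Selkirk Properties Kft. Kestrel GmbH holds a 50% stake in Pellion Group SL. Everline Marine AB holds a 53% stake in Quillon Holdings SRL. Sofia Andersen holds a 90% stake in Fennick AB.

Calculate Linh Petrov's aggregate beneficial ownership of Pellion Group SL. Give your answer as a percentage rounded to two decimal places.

Linh reaches Pellion along 3 paths.
Via Kestrel: 100% × 50% = 50%.
Direct stake: 10% = 10%.
Via Fennick: 10% × 20% = 2%.
Total: 50% + 10% + 2% = 62%.
Rounded: 62.00%.

62.00%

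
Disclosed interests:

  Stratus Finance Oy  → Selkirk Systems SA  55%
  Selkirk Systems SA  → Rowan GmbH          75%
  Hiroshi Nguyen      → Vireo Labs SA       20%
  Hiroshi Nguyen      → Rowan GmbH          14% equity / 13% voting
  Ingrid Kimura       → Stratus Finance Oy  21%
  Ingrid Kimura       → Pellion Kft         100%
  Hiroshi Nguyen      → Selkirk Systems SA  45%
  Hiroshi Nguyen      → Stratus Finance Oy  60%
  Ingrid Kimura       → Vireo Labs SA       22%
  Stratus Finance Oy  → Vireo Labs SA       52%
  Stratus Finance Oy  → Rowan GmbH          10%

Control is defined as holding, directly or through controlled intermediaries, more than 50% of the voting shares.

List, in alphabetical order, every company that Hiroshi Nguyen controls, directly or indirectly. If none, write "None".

Rowan GmbH, Selkirk Systems SA, Stratus Finance Oy, Vireo Labs SA

Hiroshi holds 60% of Stratus, so Hiroshi controls Stratus.
Stratus and Hiroshi together hold 52% + 20% = 72% of Vireo, so Hiroshi controls Vireo.
Hiroshi and Stratus together hold 45% + 55% = 100% of Selkirk, so Hiroshi controls Selkirk.
Selkirk and Stratus and Hiroshi together hold 75% + 10% + 13% = 98% of Rowan, so Hiroshi controls Rowan.
No other company's threshold is met.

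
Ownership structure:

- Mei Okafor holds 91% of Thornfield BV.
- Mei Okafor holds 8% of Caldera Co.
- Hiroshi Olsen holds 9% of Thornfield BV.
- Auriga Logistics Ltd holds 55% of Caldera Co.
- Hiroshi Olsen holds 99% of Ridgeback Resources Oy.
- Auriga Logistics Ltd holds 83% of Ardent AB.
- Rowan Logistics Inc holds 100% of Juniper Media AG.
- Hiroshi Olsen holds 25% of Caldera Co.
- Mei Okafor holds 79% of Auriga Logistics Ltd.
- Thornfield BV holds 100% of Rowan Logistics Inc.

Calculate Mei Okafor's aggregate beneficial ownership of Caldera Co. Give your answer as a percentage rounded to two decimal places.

51.45%

Mei reaches Caldera along 2 paths.
Via Auriga: 79% × 55% = 43.45%.
Direct stake: 8% = 8%.
Total: 43.45% + 8% = 51.45%.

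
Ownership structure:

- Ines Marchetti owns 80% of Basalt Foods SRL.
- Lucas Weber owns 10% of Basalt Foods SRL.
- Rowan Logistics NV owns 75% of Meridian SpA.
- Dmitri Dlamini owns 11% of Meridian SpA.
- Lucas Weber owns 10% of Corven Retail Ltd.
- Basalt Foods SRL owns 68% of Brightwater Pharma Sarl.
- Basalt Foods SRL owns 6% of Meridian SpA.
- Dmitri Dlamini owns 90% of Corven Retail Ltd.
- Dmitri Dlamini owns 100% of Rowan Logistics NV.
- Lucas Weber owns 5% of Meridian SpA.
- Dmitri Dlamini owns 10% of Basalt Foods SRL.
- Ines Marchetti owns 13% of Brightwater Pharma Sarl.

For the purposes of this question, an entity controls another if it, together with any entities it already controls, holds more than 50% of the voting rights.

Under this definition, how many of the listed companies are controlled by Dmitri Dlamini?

3

Dmitri holds 100% of Rowan, so Dmitri controls Rowan.
Dmitri holds 90% of Corven, so Dmitri controls Corven.
Rowan and Dmitri together hold 75% + 11% = 86% of Meridian, so Dmitri controls Meridian.
No other company's threshold is met.
Dmitri controls 3 companies.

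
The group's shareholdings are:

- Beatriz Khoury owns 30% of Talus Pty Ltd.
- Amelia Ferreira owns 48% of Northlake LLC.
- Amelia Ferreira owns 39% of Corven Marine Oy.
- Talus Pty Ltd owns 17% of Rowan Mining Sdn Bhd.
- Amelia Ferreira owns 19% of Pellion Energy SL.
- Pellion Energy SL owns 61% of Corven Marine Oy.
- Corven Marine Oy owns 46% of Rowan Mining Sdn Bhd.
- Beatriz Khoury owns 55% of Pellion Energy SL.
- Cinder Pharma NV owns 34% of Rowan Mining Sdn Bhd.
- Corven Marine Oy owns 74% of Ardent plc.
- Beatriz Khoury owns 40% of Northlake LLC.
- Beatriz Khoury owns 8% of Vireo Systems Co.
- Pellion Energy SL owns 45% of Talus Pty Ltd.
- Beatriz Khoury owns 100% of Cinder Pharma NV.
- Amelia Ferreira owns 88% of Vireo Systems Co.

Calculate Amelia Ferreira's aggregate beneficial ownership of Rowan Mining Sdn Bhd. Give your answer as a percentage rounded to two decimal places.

Amelia reaches Rowan along 3 paths.
Via Pellion → Corven: 19% × 61% × 46% = 5.3314%.
Via Corven: 39% × 46% = 17.94%.
Via Pellion → Talus: 19% × 45% × 17% = 1.4535%.
Total: 5.3314% + 17.94% + 1.4535% = 24.7249%.
Rounded: 24.72%.

24.72%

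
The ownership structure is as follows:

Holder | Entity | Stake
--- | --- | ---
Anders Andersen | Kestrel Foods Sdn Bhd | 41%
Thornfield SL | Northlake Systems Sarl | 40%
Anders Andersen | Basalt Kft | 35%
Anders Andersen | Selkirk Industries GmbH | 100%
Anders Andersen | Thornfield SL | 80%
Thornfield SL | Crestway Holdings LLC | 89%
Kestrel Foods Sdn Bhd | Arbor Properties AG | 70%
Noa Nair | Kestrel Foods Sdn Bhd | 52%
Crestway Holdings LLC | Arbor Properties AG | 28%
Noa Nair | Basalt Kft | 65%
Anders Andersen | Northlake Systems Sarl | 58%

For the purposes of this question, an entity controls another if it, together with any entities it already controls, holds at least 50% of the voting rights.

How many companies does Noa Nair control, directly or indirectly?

3

Noa holds 52% of Kestrel, so Noa controls Kestrel.
Noa holds 65% of Basalt, so Noa controls Basalt.
Kestrel holds 70% of Arbor, so Noa controls Arbor.
No other company's threshold is met.
Noa controls 3 companies.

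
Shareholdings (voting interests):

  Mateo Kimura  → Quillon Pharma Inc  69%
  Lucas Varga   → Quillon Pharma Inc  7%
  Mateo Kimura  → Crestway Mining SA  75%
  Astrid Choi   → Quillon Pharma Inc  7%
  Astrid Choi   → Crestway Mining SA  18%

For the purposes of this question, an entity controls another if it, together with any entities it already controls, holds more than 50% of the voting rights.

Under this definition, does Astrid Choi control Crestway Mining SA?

Astrid's largest direct stake is 18% in Crestway, which does not meet the threshold, so Astrid controls no company.
In Crestway, Astrid's side holds only 18%, not > 50%.
So Astrid does not control Crestway.

No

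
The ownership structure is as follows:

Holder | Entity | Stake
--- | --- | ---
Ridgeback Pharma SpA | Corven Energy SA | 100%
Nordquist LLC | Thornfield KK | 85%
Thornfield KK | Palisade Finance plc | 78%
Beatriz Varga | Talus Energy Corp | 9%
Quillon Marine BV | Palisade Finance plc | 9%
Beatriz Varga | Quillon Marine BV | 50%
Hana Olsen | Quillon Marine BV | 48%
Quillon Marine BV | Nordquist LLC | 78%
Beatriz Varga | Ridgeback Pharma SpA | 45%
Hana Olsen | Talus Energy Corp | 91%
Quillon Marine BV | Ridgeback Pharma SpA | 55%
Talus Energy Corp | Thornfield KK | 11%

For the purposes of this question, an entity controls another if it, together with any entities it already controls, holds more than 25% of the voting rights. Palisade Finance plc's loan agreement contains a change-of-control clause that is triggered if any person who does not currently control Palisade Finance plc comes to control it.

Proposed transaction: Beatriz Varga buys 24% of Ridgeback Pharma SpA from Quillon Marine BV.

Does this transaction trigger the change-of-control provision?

The purchase adds only to Beatriz's holdings (Quillon's stake shrinks), so Beatriz is the only person who could newly come to control Palisade.
Beatriz holds 50% of Quillon, so Beatriz controls Quillon.
Quillon holds 78% of Nordquist, so Beatriz controls Nordquist.
Nordquist holds 85% of Thornfield, so Beatriz controls Thornfield.
Thornfield and Quillon together hold 78% + 9% = 87% of Palisade, so Beatriz controls Palisade.
So Beatriz already controls Palisade before the transaction.
After the purchase, Beatriz's direct stake in Ridgeback rises to 45% + 24% = 69%, and Quillon's stake falls to 31%.
Beatriz controlled Palisade already, so this is not a new person acquiring control; every other person's position is unchanged or reduced.
No new person acquires control, so the clause is not triggered.

No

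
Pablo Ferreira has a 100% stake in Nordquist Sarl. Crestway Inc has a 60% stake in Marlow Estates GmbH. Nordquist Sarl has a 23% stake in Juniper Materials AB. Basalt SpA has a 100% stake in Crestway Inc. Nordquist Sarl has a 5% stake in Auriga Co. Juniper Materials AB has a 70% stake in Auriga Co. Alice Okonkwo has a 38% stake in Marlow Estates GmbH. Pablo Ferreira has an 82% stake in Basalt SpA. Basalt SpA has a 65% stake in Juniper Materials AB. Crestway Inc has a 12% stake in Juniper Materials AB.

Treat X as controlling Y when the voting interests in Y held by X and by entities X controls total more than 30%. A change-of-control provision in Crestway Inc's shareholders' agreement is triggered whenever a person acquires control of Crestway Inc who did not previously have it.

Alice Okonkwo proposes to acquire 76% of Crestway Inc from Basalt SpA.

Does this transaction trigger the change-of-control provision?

Yes

The purchase adds only to Alice's holdings (Basalt's stake shrinks), so Alice is the only person who could newly come to control Crestway.
Alice holds 38% of Marlow, so Alice controls Marlow.
Neither Alice nor any entity Alice controls holds any voting interest in Crestway.
So before the transaction, Alice does not control Crestway.
After the purchase, Alice holds 76% of Crestway directly, and Basalt's stake falls to 24%.
Alice holds 76% of Crestway, so Alice controls Crestway.
Alice did not control Crestway before and does after, so the clause is triggered.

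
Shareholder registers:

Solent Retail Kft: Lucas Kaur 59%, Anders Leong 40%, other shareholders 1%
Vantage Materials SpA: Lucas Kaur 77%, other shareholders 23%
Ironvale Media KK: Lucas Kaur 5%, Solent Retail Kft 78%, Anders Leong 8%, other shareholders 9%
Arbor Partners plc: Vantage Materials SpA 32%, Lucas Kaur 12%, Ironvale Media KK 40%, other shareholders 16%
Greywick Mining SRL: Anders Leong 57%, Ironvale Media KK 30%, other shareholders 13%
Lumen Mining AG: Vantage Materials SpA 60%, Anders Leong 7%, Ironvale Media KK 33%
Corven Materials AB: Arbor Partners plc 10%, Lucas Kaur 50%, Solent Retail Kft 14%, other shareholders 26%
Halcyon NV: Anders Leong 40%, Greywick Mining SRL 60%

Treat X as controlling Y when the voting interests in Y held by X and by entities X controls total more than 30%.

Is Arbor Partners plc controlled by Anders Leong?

Yes

Anders holds 40% of Solent, so Anders controls Solent.
Solent and Anders together hold 78% + 8% = 86% of Ironvale, so Anders controls Ironvale.
Ironvale holds 40% of Arbor, so Anders controls Arbor.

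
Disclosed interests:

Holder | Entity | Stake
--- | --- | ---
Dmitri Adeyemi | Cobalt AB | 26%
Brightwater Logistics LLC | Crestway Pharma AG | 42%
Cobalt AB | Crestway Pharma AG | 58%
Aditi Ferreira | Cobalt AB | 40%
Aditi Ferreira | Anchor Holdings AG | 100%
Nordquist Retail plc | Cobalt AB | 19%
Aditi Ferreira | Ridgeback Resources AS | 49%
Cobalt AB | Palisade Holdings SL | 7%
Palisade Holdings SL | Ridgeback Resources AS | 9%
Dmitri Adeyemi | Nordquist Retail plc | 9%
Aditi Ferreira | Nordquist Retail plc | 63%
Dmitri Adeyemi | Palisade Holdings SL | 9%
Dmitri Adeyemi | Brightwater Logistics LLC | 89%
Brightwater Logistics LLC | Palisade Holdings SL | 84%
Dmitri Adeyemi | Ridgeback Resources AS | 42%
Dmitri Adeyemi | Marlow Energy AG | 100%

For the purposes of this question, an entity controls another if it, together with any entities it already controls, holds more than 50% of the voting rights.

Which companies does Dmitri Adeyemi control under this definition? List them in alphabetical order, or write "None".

Dmitri holds 89% of Brightwater, so Dmitri controls Brightwater.
Dmitri holds 100% of Marlow, so Dmitri controls Marlow.
Dmitri and Brightwater together hold 9% + 84% = 93% of Palisade, so Dmitri controls Palisade.
Dmitri and Palisade together hold 42% + 9% = 51% of Ridgeback, so Dmitri controls Ridgeback.
No other company's threshold is met.

Brightwater Logistics LLC, Marlow Energy AG, Palisade Holdings SL, Ridgeback Resources AS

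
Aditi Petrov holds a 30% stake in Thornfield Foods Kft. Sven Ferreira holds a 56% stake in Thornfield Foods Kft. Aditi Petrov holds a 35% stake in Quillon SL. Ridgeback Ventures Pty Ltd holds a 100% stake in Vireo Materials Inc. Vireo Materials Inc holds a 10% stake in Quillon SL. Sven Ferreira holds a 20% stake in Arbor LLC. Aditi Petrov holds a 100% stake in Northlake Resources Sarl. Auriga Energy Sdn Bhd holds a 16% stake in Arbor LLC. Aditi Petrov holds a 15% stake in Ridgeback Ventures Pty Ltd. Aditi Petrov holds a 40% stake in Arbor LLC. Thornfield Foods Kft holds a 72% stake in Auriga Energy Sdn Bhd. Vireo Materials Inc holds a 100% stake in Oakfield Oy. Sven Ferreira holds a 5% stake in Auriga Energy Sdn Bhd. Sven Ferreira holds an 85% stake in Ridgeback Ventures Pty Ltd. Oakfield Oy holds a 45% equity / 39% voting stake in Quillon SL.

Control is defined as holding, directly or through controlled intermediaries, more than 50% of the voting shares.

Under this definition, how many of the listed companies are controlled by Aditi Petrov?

1

Aditi holds 100% of Northlake, so Aditi controls Northlake.
No other company's threshold is met.
Aditi controls 1 company.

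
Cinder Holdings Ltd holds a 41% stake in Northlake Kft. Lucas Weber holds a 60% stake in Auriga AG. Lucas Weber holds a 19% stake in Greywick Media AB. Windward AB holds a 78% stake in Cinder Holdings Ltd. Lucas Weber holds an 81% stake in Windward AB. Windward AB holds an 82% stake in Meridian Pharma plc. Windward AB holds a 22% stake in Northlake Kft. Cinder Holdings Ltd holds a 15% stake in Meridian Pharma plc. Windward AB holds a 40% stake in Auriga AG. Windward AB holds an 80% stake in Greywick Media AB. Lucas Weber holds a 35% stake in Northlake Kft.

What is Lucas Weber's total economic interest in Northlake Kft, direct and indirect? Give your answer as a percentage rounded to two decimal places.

Lucas reaches Northlake along 3 paths.
Direct stake: 35% = 35%.
Via Windward: 81% × 22% = 17.82%.
Via Windward → Cinder: 81% × 78% × 41% = 25.9038%.
Total: 35% + 17.82% + 25.9038% = 78.7238%.
Rounded: 78.72%.

78.72%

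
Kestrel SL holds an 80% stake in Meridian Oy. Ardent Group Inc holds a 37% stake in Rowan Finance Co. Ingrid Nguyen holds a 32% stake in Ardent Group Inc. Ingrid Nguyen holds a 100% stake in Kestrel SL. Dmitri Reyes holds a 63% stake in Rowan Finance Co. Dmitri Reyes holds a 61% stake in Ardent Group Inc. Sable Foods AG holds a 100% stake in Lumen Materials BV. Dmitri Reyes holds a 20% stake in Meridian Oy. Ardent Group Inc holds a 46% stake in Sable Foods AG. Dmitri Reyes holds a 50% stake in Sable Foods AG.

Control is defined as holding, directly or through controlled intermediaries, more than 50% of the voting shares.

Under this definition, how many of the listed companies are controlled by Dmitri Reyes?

4

Dmitri holds 61% of Ardent, so Dmitri controls Ardent.
Dmitri and Ardent together hold 63% + 37% = 100% of Rowan, so Dmitri controls Rowan.
Ardent and Dmitri together hold 46% + 50% = 96% of Sable, so Dmitri controls Sable.
Sable holds 100% of Lumen, so Dmitri controls Lumen.
No other company's threshold is met.
Dmitri controls 4 companies.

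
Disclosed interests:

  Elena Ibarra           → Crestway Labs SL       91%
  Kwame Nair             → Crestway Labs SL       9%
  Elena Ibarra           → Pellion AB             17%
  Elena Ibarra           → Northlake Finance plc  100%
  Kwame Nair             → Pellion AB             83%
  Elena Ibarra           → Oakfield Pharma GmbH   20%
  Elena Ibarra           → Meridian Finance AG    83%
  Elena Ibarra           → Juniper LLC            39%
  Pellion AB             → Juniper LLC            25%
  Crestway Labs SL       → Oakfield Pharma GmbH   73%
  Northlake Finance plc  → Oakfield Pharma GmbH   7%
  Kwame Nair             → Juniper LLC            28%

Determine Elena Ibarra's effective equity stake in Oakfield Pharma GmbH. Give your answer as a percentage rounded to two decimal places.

93.43%

Elena reaches Oakfield along 3 paths.
Via Crestway: 91% × 73% = 66.43%.
Direct stake: 20% = 20%.
Via Northlake: 100% × 7% = 7%.
Total: 66.43% + 20% + 7% = 93.43%.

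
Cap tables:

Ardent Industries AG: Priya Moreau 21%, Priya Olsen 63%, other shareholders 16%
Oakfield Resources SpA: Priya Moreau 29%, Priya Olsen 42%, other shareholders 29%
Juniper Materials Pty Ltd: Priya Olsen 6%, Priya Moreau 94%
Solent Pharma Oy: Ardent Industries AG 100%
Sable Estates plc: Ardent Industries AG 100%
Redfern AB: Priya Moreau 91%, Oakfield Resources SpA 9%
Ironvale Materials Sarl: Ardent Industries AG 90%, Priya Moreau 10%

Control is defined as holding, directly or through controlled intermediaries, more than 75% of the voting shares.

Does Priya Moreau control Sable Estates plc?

Priya Moreau holds 94% of Juniper, so Priya Moreau controls Juniper.
Priya Moreau holds 91% of Redfern, so Priya Moreau controls Redfern.
Neither Priya Moreau nor any entity Priya Moreau controls holds any voting interest in Sable.
So Priya Moreau does not control Sable.

No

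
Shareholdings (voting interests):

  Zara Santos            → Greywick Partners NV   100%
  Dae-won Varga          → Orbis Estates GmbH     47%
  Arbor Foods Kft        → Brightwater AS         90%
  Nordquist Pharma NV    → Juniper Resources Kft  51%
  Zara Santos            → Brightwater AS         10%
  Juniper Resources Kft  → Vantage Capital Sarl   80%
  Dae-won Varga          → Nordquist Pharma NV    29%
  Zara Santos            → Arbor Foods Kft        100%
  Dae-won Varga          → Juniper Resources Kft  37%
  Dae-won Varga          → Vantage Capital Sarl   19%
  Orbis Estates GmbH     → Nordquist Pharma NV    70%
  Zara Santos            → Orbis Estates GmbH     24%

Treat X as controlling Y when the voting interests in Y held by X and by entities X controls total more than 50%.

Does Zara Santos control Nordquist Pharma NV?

No

Zara holds 100% of Greywick, so Zara controls Greywick.
Zara holds 100% of Arbor, so Zara controls Arbor.
Zara and Arbor together hold 10% + 90% = 100% of Brightwater, so Zara controls Brightwater.
Neither Zara nor any entity Zara controls holds any voting interest in Nordquist.
So Zara does not control Nordquist.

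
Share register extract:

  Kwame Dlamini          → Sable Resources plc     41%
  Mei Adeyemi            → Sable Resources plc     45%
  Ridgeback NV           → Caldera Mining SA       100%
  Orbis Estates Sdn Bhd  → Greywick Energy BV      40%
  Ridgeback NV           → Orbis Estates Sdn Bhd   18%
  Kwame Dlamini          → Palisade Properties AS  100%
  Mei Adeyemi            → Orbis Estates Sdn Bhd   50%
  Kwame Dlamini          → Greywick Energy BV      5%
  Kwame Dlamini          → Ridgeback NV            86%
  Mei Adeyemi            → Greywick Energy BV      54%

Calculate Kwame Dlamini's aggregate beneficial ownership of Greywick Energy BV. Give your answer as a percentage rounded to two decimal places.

Kwame reaches Greywick along 2 paths.
Via Ridgeback → Orbis: 86% × 18% × 40% = 6.192%.
Direct stake: 5% = 5%.
Total: 6.192% + 5% = 11.192%.
Rounded: 11.19%.

11.19%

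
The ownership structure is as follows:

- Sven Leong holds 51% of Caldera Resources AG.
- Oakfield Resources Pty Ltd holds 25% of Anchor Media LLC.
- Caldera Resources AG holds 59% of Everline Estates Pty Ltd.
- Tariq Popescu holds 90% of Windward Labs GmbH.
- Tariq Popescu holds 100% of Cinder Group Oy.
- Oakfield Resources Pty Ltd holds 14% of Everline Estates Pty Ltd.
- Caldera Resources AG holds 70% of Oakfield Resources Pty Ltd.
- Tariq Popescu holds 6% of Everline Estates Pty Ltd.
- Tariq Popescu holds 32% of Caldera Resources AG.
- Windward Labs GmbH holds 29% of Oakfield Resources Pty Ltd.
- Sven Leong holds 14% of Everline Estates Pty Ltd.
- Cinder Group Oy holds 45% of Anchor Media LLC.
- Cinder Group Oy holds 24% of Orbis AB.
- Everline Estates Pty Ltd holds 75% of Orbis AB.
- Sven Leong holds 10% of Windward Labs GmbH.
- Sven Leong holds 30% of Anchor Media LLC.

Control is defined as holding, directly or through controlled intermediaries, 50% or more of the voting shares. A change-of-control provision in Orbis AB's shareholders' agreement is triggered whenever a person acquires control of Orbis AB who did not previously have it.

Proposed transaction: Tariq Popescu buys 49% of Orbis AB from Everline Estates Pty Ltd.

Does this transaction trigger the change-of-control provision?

Yes

The purchase adds only to Tariq's holdings (Everline's stake shrinks), so Tariq is the only person who could newly come to control Orbis.
Tariq holds 90% of Windward, so Tariq controls Windward.
Tariq holds 100% of Cinder, so Tariq controls Cinder.
In Orbis, Tariq's side holds only 24%, not ≥ 50%.
So before the transaction, Tariq does not control Orbis.
After the purchase, Tariq holds 49% of Orbis directly, and Everline's stake falls to 26%.
Cinder and Tariq together hold 24% + 49% = 73% of Orbis, so Tariq controls Orbis.
Tariq did not control Orbis before and does after, so the clause is triggered.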